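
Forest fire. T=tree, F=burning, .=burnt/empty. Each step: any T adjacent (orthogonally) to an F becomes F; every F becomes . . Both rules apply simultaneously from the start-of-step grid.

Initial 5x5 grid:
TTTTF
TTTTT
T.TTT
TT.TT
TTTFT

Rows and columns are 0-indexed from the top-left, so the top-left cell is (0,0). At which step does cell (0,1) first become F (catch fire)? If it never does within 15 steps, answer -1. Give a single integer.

Step 1: cell (0,1)='T' (+5 fires, +2 burnt)
Step 2: cell (0,1)='T' (+6 fires, +5 burnt)
Step 3: cell (0,1)='F' (+5 fires, +6 burnt)
  -> target ignites at step 3
Step 4: cell (0,1)='.' (+3 fires, +5 burnt)
Step 5: cell (0,1)='.' (+2 fires, +3 burnt)
Step 6: cell (0,1)='.' (+0 fires, +2 burnt)
  fire out at step 6

3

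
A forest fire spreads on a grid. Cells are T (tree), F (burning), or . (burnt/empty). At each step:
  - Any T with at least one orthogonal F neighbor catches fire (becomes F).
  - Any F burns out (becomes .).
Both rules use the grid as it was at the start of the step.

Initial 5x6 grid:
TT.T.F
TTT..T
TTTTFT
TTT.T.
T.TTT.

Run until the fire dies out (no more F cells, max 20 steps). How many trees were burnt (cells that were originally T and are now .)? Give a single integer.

Answer: 19

Derivation:
Step 1: +4 fires, +2 burnt (F count now 4)
Step 2: +2 fires, +4 burnt (F count now 2)
Step 3: +4 fires, +2 burnt (F count now 4)
Step 4: +4 fires, +4 burnt (F count now 4)
Step 5: +3 fires, +4 burnt (F count now 3)
Step 6: +2 fires, +3 burnt (F count now 2)
Step 7: +0 fires, +2 burnt (F count now 0)
Fire out after step 7
Initially T: 20, now '.': 29
Total burnt (originally-T cells now '.'): 19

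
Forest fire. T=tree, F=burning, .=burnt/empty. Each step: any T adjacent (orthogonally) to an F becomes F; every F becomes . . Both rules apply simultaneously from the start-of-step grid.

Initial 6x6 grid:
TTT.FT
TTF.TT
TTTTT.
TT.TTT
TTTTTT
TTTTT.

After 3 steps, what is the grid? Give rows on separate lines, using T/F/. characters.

Step 1: 5 trees catch fire, 2 burn out
  TTF..F
  TF..FT
  TTFTT.
  TT.TTT
  TTTTTT
  TTTTT.
Step 2: 6 trees catch fire, 5 burn out
  TF....
  F....F
  TF.FF.
  TT.TTT
  TTTTTT
  TTTTT.
Step 3: 5 trees catch fire, 6 burn out
  F.....
  ......
  F.....
  TF.FFT
  TTTTTT
  TTTTT.

F.....
......
F.....
TF.FFT
TTTTTT
TTTTT.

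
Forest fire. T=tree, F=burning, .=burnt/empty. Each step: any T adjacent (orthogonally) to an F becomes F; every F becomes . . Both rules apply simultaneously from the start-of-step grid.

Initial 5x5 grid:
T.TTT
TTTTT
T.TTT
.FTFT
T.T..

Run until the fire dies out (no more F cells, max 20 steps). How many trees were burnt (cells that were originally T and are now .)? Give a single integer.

Step 1: +3 fires, +2 burnt (F count now 3)
Step 2: +4 fires, +3 burnt (F count now 4)
Step 3: +3 fires, +4 burnt (F count now 3)
Step 4: +3 fires, +3 burnt (F count now 3)
Step 5: +1 fires, +3 burnt (F count now 1)
Step 6: +2 fires, +1 burnt (F count now 2)
Step 7: +0 fires, +2 burnt (F count now 0)
Fire out after step 7
Initially T: 17, now '.': 24
Total burnt (originally-T cells now '.'): 16

Answer: 16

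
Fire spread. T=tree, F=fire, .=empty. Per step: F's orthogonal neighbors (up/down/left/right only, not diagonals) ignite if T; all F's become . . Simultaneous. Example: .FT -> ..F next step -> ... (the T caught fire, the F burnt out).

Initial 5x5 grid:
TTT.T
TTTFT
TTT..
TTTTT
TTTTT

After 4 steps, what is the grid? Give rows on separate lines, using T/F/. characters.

Step 1: 2 trees catch fire, 1 burn out
  TTT.T
  TTF.F
  TTT..
  TTTTT
  TTTTT
Step 2: 4 trees catch fire, 2 burn out
  TTF.F
  TF...
  TTF..
  TTTTT
  TTTTT
Step 3: 4 trees catch fire, 4 burn out
  TF...
  F....
  TF...
  TTFTT
  TTTTT
Step 4: 5 trees catch fire, 4 burn out
  F....
  .....
  F....
  TF.FT
  TTFTT

F....
.....
F....
TF.FT
TTFTT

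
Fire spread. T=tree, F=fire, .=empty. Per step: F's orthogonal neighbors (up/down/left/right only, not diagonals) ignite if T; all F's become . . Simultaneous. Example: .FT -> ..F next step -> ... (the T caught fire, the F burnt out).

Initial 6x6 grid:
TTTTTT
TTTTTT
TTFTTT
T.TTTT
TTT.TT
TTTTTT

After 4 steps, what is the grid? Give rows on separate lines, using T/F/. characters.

Step 1: 4 trees catch fire, 1 burn out
  TTTTTT
  TTFTTT
  TF.FTT
  T.FTTT
  TTT.TT
  TTTTTT
Step 2: 7 trees catch fire, 4 burn out
  TTFTTT
  TF.FTT
  F...FT
  T..FTT
  TTF.TT
  TTTTTT
Step 3: 9 trees catch fire, 7 burn out
  TF.FTT
  F...FT
  .....F
  F...FT
  TF..TT
  TTFTTT
Step 4: 8 trees catch fire, 9 burn out
  F...FT
  .....F
  ......
  .....F
  F...FT
  TF.FTT

F...FT
.....F
......
.....F
F...FT
TF.FTT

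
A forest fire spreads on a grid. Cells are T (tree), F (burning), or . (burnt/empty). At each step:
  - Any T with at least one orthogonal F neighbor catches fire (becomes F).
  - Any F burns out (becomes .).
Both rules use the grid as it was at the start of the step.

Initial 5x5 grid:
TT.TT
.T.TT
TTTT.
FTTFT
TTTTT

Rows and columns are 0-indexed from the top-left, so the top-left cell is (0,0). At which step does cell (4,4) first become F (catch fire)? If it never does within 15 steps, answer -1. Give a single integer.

Step 1: cell (4,4)='T' (+7 fires, +2 burnt)
Step 2: cell (4,4)='F' (+6 fires, +7 burnt)
  -> target ignites at step 2
Step 3: cell (4,4)='.' (+3 fires, +6 burnt)
Step 4: cell (4,4)='.' (+2 fires, +3 burnt)
Step 5: cell (4,4)='.' (+1 fires, +2 burnt)
Step 6: cell (4,4)='.' (+0 fires, +1 burnt)
  fire out at step 6

2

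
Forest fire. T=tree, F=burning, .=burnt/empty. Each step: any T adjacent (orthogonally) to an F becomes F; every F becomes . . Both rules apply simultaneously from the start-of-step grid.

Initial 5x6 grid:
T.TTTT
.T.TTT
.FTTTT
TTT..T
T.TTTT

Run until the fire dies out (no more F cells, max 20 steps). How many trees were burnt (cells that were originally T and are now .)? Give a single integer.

Answer: 21

Derivation:
Step 1: +3 fires, +1 burnt (F count now 3)
Step 2: +3 fires, +3 burnt (F count now 3)
Step 3: +4 fires, +3 burnt (F count now 4)
Step 4: +4 fires, +4 burnt (F count now 4)
Step 5: +5 fires, +4 burnt (F count now 5)
Step 6: +2 fires, +5 burnt (F count now 2)
Step 7: +0 fires, +2 burnt (F count now 0)
Fire out after step 7
Initially T: 22, now '.': 29
Total burnt (originally-T cells now '.'): 21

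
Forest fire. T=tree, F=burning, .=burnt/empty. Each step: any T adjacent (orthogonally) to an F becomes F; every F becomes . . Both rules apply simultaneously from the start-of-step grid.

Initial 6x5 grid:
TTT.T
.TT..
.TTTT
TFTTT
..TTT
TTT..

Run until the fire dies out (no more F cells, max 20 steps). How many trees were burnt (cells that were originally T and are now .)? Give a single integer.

Step 1: +3 fires, +1 burnt (F count now 3)
Step 2: +4 fires, +3 burnt (F count now 4)
Step 3: +6 fires, +4 burnt (F count now 6)
Step 4: +5 fires, +6 burnt (F count now 5)
Step 5: +1 fires, +5 burnt (F count now 1)
Step 6: +0 fires, +1 burnt (F count now 0)
Fire out after step 6
Initially T: 20, now '.': 29
Total burnt (originally-T cells now '.'): 19

Answer: 19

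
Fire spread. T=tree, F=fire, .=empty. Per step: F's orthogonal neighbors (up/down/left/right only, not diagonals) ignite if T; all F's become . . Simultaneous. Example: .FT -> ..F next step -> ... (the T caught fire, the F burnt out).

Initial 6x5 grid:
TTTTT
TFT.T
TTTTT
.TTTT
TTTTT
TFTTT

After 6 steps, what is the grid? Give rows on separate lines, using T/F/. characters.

Step 1: 7 trees catch fire, 2 burn out
  TFTTT
  F.F.T
  TFTTT
  .TTTT
  TFTTT
  F.FTT
Step 2: 8 trees catch fire, 7 burn out
  F.FTT
  ....T
  F.FTT
  .FTTT
  F.FTT
  ...FT
Step 3: 5 trees catch fire, 8 burn out
  ...FT
  ....T
  ...FT
  ..FTT
  ...FT
  ....F
Step 4: 4 trees catch fire, 5 burn out
  ....F
  ....T
  ....F
  ...FT
  ....F
  .....
Step 5: 2 trees catch fire, 4 burn out
  .....
  ....F
  .....
  ....F
  .....
  .....
Step 6: 0 trees catch fire, 2 burn out
  .....
  .....
  .....
  .....
  .....
  .....

.....
.....
.....
.....
.....
.....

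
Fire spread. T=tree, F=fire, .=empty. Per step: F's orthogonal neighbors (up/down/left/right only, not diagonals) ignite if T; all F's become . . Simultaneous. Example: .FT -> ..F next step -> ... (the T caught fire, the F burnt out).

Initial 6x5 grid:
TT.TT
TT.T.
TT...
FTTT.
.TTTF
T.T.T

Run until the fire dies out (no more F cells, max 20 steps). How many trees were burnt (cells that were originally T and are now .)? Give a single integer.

Step 1: +4 fires, +2 burnt (F count now 4)
Step 2: +6 fires, +4 burnt (F count now 6)
Step 3: +3 fires, +6 burnt (F count now 3)
Step 4: +1 fires, +3 burnt (F count now 1)
Step 5: +0 fires, +1 burnt (F count now 0)
Fire out after step 5
Initially T: 18, now '.': 26
Total burnt (originally-T cells now '.'): 14

Answer: 14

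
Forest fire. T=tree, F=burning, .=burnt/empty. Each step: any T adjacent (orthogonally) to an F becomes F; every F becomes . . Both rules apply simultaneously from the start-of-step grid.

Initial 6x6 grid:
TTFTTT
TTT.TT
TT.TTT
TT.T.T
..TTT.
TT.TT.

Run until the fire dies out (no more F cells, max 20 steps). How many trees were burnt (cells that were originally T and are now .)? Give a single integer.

Step 1: +3 fires, +1 burnt (F count now 3)
Step 2: +3 fires, +3 burnt (F count now 3)
Step 3: +4 fires, +3 burnt (F count now 4)
Step 4: +4 fires, +4 burnt (F count now 4)
Step 5: +3 fires, +4 burnt (F count now 3)
Step 6: +2 fires, +3 burnt (F count now 2)
Step 7: +1 fires, +2 burnt (F count now 1)
Step 8: +3 fires, +1 burnt (F count now 3)
Step 9: +1 fires, +3 burnt (F count now 1)
Step 10: +0 fires, +1 burnt (F count now 0)
Fire out after step 10
Initially T: 26, now '.': 34
Total burnt (originally-T cells now '.'): 24

Answer: 24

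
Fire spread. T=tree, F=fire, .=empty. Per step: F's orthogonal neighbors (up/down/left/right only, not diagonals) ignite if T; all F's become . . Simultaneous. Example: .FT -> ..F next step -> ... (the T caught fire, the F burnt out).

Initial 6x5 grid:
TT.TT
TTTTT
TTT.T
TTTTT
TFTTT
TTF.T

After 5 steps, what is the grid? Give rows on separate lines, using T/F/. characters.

Step 1: 4 trees catch fire, 2 burn out
  TT.TT
  TTTTT
  TTT.T
  TFTTT
  F.FTT
  TF..T
Step 2: 5 trees catch fire, 4 burn out
  TT.TT
  TTTTT
  TFT.T
  F.FTT
  ...FT
  F...T
Step 3: 5 trees catch fire, 5 burn out
  TT.TT
  TFTTT
  F.F.T
  ...FT
  ....F
  ....T
Step 4: 5 trees catch fire, 5 burn out
  TF.TT
  F.FTT
  ....T
  ....F
  .....
  ....F
Step 5: 3 trees catch fire, 5 burn out
  F..TT
  ...FT
  ....F
  .....
  .....
  .....

F..TT
...FT
....F
.....
.....
.....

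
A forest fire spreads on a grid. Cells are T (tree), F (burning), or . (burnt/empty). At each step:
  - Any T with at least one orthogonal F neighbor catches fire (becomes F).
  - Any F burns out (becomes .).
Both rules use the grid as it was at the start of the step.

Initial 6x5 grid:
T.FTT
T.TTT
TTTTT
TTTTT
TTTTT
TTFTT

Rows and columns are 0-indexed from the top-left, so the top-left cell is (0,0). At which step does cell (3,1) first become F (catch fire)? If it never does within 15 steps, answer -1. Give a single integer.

Step 1: cell (3,1)='T' (+5 fires, +2 burnt)
Step 2: cell (3,1)='T' (+8 fires, +5 burnt)
Step 3: cell (3,1)='F' (+7 fires, +8 burnt)
  -> target ignites at step 3
Step 4: cell (3,1)='.' (+4 fires, +7 burnt)
Step 5: cell (3,1)='.' (+1 fires, +4 burnt)
Step 6: cell (3,1)='.' (+1 fires, +1 burnt)
Step 7: cell (3,1)='.' (+0 fires, +1 burnt)
  fire out at step 7

3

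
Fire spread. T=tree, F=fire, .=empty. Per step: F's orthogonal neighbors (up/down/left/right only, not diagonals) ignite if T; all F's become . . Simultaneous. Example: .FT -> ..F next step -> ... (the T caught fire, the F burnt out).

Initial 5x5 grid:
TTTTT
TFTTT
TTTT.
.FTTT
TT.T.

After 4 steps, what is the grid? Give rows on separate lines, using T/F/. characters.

Step 1: 6 trees catch fire, 2 burn out
  TFTTT
  F.FTT
  TFTT.
  ..FTT
  TF.T.
Step 2: 7 trees catch fire, 6 burn out
  F.FTT
  ...FT
  F.FT.
  ...FT
  F..T.
Step 3: 5 trees catch fire, 7 burn out
  ...FT
  ....F
  ...F.
  ....F
  ...F.
Step 4: 1 trees catch fire, 5 burn out
  ....F
  .....
  .....
  .....
  .....

....F
.....
.....
.....
.....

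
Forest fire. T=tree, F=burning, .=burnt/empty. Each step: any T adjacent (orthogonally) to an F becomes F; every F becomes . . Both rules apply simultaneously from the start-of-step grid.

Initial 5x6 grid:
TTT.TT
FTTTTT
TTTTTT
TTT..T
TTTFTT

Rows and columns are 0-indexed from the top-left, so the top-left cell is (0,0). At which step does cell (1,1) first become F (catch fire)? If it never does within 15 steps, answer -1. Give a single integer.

Step 1: cell (1,1)='F' (+5 fires, +2 burnt)
  -> target ignites at step 1
Step 2: cell (1,1)='.' (+7 fires, +5 burnt)
Step 3: cell (1,1)='.' (+6 fires, +7 burnt)
Step 4: cell (1,1)='.' (+3 fires, +6 burnt)
Step 5: cell (1,1)='.' (+3 fires, +3 burnt)
Step 6: cell (1,1)='.' (+1 fires, +3 burnt)
Step 7: cell (1,1)='.' (+0 fires, +1 burnt)
  fire out at step 7

1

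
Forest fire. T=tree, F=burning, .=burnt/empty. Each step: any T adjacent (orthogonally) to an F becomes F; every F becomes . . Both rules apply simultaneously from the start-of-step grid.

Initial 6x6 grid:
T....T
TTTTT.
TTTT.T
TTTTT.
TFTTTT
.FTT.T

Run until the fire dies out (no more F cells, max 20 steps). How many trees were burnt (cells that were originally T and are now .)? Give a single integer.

Step 1: +4 fires, +2 burnt (F count now 4)
Step 2: +5 fires, +4 burnt (F count now 5)
Step 3: +5 fires, +5 burnt (F count now 5)
Step 4: +5 fires, +5 burnt (F count now 5)
Step 5: +3 fires, +5 burnt (F count now 3)
Step 6: +1 fires, +3 burnt (F count now 1)
Step 7: +0 fires, +1 burnt (F count now 0)
Fire out after step 7
Initially T: 25, now '.': 34
Total burnt (originally-T cells now '.'): 23

Answer: 23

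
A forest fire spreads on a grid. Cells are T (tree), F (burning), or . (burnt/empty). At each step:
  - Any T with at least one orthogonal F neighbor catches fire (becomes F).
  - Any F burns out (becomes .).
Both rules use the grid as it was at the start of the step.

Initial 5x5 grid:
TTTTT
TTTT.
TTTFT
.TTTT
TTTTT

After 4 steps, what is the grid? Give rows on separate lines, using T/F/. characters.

Step 1: 4 trees catch fire, 1 burn out
  TTTTT
  TTTF.
  TTF.F
  .TTFT
  TTTTT
Step 2: 6 trees catch fire, 4 burn out
  TTTFT
  TTF..
  TF...
  .TF.F
  TTTFT
Step 3: 7 trees catch fire, 6 burn out
  TTF.F
  TF...
  F....
  .F...
  TTF.F
Step 4: 3 trees catch fire, 7 burn out
  TF...
  F....
  .....
  .....
  TF...

TF...
F....
.....
.....
TF...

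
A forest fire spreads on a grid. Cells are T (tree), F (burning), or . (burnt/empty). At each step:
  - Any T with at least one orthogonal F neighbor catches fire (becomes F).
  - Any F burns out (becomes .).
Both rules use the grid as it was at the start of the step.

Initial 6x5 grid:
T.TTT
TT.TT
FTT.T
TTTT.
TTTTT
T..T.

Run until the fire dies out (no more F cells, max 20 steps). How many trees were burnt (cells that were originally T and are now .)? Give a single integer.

Answer: 16

Derivation:
Step 1: +3 fires, +1 burnt (F count now 3)
Step 2: +5 fires, +3 burnt (F count now 5)
Step 3: +3 fires, +5 burnt (F count now 3)
Step 4: +2 fires, +3 burnt (F count now 2)
Step 5: +1 fires, +2 burnt (F count now 1)
Step 6: +2 fires, +1 burnt (F count now 2)
Step 7: +0 fires, +2 burnt (F count now 0)
Fire out after step 7
Initially T: 22, now '.': 24
Total burnt (originally-T cells now '.'): 16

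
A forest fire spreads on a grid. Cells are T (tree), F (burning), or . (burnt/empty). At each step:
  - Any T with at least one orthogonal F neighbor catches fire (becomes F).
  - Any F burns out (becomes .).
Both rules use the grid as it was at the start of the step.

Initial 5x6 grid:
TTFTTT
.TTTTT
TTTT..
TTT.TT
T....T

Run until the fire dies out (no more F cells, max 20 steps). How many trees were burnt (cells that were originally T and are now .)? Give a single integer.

Answer: 18

Derivation:
Step 1: +3 fires, +1 burnt (F count now 3)
Step 2: +5 fires, +3 burnt (F count now 5)
Step 3: +5 fires, +5 burnt (F count now 5)
Step 4: +3 fires, +5 burnt (F count now 3)
Step 5: +1 fires, +3 burnt (F count now 1)
Step 6: +1 fires, +1 burnt (F count now 1)
Step 7: +0 fires, +1 burnt (F count now 0)
Fire out after step 7
Initially T: 21, now '.': 27
Total burnt (originally-T cells now '.'): 18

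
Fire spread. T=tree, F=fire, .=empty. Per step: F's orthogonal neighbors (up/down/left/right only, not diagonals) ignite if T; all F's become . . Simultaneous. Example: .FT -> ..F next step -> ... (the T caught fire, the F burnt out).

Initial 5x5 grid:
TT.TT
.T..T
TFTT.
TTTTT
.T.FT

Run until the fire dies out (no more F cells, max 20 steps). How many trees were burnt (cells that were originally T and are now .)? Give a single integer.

Step 1: +6 fires, +2 burnt (F count now 6)
Step 2: +6 fires, +6 burnt (F count now 6)
Step 3: +1 fires, +6 burnt (F count now 1)
Step 4: +0 fires, +1 burnt (F count now 0)
Fire out after step 4
Initially T: 16, now '.': 22
Total burnt (originally-T cells now '.'): 13

Answer: 13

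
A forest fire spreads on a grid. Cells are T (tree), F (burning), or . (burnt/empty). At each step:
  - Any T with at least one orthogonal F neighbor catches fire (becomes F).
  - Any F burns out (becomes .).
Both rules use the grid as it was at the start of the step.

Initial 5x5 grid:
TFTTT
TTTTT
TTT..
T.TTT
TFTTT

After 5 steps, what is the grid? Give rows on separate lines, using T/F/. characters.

Step 1: 5 trees catch fire, 2 burn out
  F.FTT
  TFTTT
  TTT..
  T.TTT
  F.FTT
Step 2: 7 trees catch fire, 5 burn out
  ...FT
  F.FTT
  TFT..
  F.FTT
  ...FT
Step 3: 6 trees catch fire, 7 burn out
  ....F
  ...FT
  F.F..
  ...FT
  ....F
Step 4: 2 trees catch fire, 6 burn out
  .....
  ....F
  .....
  ....F
  .....
Step 5: 0 trees catch fire, 2 burn out
  .....
  .....
  .....
  .....
  .....

.....
.....
.....
.....
.....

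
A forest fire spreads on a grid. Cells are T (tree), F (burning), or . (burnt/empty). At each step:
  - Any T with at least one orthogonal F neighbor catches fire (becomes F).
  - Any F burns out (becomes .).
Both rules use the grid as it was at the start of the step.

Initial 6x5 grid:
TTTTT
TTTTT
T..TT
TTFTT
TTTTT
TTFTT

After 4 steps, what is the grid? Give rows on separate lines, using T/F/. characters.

Step 1: 5 trees catch fire, 2 burn out
  TTTTT
  TTTTT
  T..TT
  TF.FT
  TTFTT
  TF.FT
Step 2: 7 trees catch fire, 5 burn out
  TTTTT
  TTTTT
  T..FT
  F...F
  TF.FT
  F...F
Step 3: 5 trees catch fire, 7 burn out
  TTTTT
  TTTFT
  F...F
  .....
  F...F
  .....
Step 4: 4 trees catch fire, 5 burn out
  TTTFT
  FTF.F
  .....
  .....
  .....
  .....

TTTFT
FTF.F
.....
.....
.....
.....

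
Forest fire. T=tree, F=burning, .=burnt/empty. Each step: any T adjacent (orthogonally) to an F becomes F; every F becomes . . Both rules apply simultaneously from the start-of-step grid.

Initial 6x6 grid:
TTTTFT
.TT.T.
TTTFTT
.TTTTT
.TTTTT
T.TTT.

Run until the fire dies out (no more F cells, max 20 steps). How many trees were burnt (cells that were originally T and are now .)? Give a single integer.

Answer: 26

Derivation:
Step 1: +6 fires, +2 burnt (F count now 6)
Step 2: +7 fires, +6 burnt (F count now 7)
Step 3: +8 fires, +7 burnt (F count now 8)
Step 4: +5 fires, +8 burnt (F count now 5)
Step 5: +0 fires, +5 burnt (F count now 0)
Fire out after step 5
Initially T: 27, now '.': 35
Total burnt (originally-T cells now '.'): 26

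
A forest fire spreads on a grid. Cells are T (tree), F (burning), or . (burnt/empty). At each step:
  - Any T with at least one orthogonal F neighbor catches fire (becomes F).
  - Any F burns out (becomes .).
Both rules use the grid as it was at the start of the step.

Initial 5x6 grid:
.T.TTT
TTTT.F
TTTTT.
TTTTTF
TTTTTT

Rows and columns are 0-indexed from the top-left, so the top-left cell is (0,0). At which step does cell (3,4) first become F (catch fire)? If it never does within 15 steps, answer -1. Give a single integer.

Step 1: cell (3,4)='F' (+3 fires, +2 burnt)
  -> target ignites at step 1
Step 2: cell (3,4)='.' (+4 fires, +3 burnt)
Step 3: cell (3,4)='.' (+4 fires, +4 burnt)
Step 4: cell (3,4)='.' (+4 fires, +4 burnt)
Step 5: cell (3,4)='.' (+4 fires, +4 burnt)
Step 6: cell (3,4)='.' (+3 fires, +4 burnt)
Step 7: cell (3,4)='.' (+2 fires, +3 burnt)
Step 8: cell (3,4)='.' (+0 fires, +2 burnt)
  fire out at step 8

1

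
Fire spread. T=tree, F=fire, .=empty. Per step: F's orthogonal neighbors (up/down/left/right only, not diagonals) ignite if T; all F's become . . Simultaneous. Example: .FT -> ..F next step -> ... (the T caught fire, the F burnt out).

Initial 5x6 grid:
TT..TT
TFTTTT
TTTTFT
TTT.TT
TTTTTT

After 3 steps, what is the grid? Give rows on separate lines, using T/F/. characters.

Step 1: 8 trees catch fire, 2 burn out
  TF..TT
  F.FTFT
  TFTF.F
  TTT.FT
  TTTTTT
Step 2: 9 trees catch fire, 8 burn out
  F...FT
  ...F.F
  F.F...
  TFT..F
  TTTTFT
Step 3: 6 trees catch fire, 9 burn out
  .....F
  ......
  ......
  F.F...
  TFTF.F

.....F
......
......
F.F...
TFTF.F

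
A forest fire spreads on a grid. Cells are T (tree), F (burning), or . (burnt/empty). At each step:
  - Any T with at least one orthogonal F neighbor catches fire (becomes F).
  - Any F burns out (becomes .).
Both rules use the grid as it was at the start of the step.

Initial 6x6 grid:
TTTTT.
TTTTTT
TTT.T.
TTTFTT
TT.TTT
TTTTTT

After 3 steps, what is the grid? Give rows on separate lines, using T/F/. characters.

Step 1: 3 trees catch fire, 1 burn out
  TTTTT.
  TTTTTT
  TTT.T.
  TTF.FT
  TT.FTT
  TTTTTT
Step 2: 6 trees catch fire, 3 burn out
  TTTTT.
  TTTTTT
  TTF.F.
  TF...F
  TT..FT
  TTTFTT
Step 3: 8 trees catch fire, 6 burn out
  TTTTT.
  TTFTFT
  TF....
  F.....
  TF...F
  TTF.FT

TTTTT.
TTFTFT
TF....
F.....
TF...F
TTF.FT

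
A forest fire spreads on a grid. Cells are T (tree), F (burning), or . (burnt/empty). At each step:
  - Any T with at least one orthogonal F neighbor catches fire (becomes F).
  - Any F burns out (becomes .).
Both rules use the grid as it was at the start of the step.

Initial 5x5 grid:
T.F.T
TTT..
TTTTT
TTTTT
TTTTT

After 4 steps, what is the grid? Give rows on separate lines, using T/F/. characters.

Step 1: 1 trees catch fire, 1 burn out
  T...T
  TTF..
  TTTTT
  TTTTT
  TTTTT
Step 2: 2 trees catch fire, 1 burn out
  T...T
  TF...
  TTFTT
  TTTTT
  TTTTT
Step 3: 4 trees catch fire, 2 burn out
  T...T
  F....
  TF.FT
  TTFTT
  TTTTT
Step 4: 6 trees catch fire, 4 burn out
  F...T
  .....
  F...F
  TF.FT
  TTFTT

F...T
.....
F...F
TF.FT
TTFTT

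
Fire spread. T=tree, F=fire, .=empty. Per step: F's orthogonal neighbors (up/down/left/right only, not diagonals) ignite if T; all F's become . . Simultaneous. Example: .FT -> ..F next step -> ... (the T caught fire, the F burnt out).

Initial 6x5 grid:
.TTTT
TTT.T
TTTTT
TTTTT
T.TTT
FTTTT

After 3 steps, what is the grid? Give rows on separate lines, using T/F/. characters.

Step 1: 2 trees catch fire, 1 burn out
  .TTTT
  TTT.T
  TTTTT
  TTTTT
  F.TTT
  .FTTT
Step 2: 2 trees catch fire, 2 burn out
  .TTTT
  TTT.T
  TTTTT
  FTTTT
  ..TTT
  ..FTT
Step 3: 4 trees catch fire, 2 burn out
  .TTTT
  TTT.T
  FTTTT
  .FTTT
  ..FTT
  ...FT

.TTTT
TTT.T
FTTTT
.FTTT
..FTT
...FT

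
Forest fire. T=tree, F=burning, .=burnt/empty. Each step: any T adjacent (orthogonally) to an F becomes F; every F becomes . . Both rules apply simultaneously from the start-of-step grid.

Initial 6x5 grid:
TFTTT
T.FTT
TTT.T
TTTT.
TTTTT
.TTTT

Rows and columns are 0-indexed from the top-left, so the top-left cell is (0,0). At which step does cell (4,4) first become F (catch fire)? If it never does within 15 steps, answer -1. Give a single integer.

Step 1: cell (4,4)='T' (+4 fires, +2 burnt)
Step 2: cell (4,4)='T' (+5 fires, +4 burnt)
Step 3: cell (4,4)='T' (+6 fires, +5 burnt)
Step 4: cell (4,4)='T' (+4 fires, +6 burnt)
Step 5: cell (4,4)='F' (+4 fires, +4 burnt)
  -> target ignites at step 5
Step 6: cell (4,4)='.' (+1 fires, +4 burnt)
Step 7: cell (4,4)='.' (+0 fires, +1 burnt)
  fire out at step 7

5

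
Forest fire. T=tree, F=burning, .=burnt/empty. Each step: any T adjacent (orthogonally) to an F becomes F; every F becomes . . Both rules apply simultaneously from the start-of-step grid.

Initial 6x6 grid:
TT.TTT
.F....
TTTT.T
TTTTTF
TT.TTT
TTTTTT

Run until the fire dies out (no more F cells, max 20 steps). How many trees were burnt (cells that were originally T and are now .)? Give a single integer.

Answer: 23

Derivation:
Step 1: +5 fires, +2 burnt (F count now 5)
Step 2: +7 fires, +5 burnt (F count now 7)
Step 3: +6 fires, +7 burnt (F count now 6)
Step 4: +3 fires, +6 burnt (F count now 3)
Step 5: +2 fires, +3 burnt (F count now 2)
Step 6: +0 fires, +2 burnt (F count now 0)
Fire out after step 6
Initially T: 26, now '.': 33
Total burnt (originally-T cells now '.'): 23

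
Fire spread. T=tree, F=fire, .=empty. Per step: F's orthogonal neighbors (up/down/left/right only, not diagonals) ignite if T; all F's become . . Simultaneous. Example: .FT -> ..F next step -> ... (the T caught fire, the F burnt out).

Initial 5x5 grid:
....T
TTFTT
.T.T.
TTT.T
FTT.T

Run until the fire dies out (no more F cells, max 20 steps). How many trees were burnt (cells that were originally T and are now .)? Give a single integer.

Answer: 12

Derivation:
Step 1: +4 fires, +2 burnt (F count now 4)
Step 2: +6 fires, +4 burnt (F count now 6)
Step 3: +2 fires, +6 burnt (F count now 2)
Step 4: +0 fires, +2 burnt (F count now 0)
Fire out after step 4
Initially T: 14, now '.': 23
Total burnt (originally-T cells now '.'): 12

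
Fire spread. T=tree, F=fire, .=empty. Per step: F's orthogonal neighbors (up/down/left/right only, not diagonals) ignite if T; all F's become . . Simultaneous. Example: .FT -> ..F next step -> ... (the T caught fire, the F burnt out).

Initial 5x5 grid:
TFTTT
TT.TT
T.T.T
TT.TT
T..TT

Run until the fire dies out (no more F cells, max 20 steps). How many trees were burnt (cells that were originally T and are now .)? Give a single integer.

Step 1: +3 fires, +1 burnt (F count now 3)
Step 2: +2 fires, +3 burnt (F count now 2)
Step 3: +3 fires, +2 burnt (F count now 3)
Step 4: +2 fires, +3 burnt (F count now 2)
Step 5: +3 fires, +2 burnt (F count now 3)
Step 6: +1 fires, +3 burnt (F count now 1)
Step 7: +2 fires, +1 burnt (F count now 2)
Step 8: +1 fires, +2 burnt (F count now 1)
Step 9: +0 fires, +1 burnt (F count now 0)
Fire out after step 9
Initially T: 18, now '.': 24
Total burnt (originally-T cells now '.'): 17

Answer: 17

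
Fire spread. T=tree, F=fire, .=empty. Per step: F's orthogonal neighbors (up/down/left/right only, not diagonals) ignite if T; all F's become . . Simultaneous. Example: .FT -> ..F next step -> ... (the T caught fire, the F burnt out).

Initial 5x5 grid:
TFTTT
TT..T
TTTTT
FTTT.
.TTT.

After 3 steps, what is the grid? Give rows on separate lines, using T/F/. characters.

Step 1: 5 trees catch fire, 2 burn out
  F.FTT
  TF..T
  FTTTT
  .FTT.
  .TTT.
Step 2: 5 trees catch fire, 5 burn out
  ...FT
  F...T
  .FTTT
  ..FT.
  .FTT.
Step 3: 4 trees catch fire, 5 burn out
  ....F
  ....T
  ..FTT
  ...F.
  ..FT.

....F
....T
..FTT
...F.
..FT.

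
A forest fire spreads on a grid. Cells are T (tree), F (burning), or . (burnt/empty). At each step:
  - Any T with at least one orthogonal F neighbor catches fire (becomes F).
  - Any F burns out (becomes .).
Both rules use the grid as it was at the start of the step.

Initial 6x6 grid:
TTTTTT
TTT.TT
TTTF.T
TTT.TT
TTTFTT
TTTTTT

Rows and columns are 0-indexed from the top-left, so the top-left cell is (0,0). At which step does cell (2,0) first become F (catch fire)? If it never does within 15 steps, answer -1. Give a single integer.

Step 1: cell (2,0)='T' (+4 fires, +2 burnt)
Step 2: cell (2,0)='T' (+8 fires, +4 burnt)
Step 3: cell (2,0)='F' (+8 fires, +8 burnt)
  -> target ignites at step 3
Step 4: cell (2,0)='.' (+6 fires, +8 burnt)
Step 5: cell (2,0)='.' (+3 fires, +6 burnt)
Step 6: cell (2,0)='.' (+2 fires, +3 burnt)
Step 7: cell (2,0)='.' (+0 fires, +2 burnt)
  fire out at step 7

3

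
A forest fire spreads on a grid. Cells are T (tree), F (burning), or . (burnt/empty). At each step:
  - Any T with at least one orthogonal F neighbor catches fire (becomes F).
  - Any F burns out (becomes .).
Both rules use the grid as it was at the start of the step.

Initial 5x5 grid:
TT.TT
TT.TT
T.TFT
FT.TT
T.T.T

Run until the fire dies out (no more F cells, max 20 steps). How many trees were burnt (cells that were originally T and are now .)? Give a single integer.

Step 1: +7 fires, +2 burnt (F count now 7)
Step 2: +4 fires, +7 burnt (F count now 4)
Step 3: +4 fires, +4 burnt (F count now 4)
Step 4: +1 fires, +4 burnt (F count now 1)
Step 5: +0 fires, +1 burnt (F count now 0)
Fire out after step 5
Initially T: 17, now '.': 24
Total burnt (originally-T cells now '.'): 16

Answer: 16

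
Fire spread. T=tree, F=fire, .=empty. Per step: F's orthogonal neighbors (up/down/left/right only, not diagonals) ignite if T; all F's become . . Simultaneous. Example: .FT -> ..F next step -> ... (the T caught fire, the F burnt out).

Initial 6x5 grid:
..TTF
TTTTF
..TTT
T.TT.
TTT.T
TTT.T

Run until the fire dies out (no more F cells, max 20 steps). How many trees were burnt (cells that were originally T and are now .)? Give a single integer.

Answer: 18

Derivation:
Step 1: +3 fires, +2 burnt (F count now 3)
Step 2: +3 fires, +3 burnt (F count now 3)
Step 3: +3 fires, +3 burnt (F count now 3)
Step 4: +2 fires, +3 burnt (F count now 2)
Step 5: +1 fires, +2 burnt (F count now 1)
Step 6: +2 fires, +1 burnt (F count now 2)
Step 7: +2 fires, +2 burnt (F count now 2)
Step 8: +2 fires, +2 burnt (F count now 2)
Step 9: +0 fires, +2 burnt (F count now 0)
Fire out after step 9
Initially T: 20, now '.': 28
Total burnt (originally-T cells now '.'): 18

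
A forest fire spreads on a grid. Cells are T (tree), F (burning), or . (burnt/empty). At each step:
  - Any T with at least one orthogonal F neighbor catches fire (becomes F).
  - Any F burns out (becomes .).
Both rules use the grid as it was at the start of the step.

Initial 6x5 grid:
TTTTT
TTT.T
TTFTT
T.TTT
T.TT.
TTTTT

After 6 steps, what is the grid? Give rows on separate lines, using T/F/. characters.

Step 1: 4 trees catch fire, 1 burn out
  TTTTT
  TTF.T
  TF.FT
  T.FTT
  T.TT.
  TTTTT
Step 2: 6 trees catch fire, 4 burn out
  TTFTT
  TF..T
  F...F
  T..FT
  T.FT.
  TTTTT
Step 3: 8 trees catch fire, 6 burn out
  TF.FT
  F...F
  .....
  F...F
  T..F.
  TTFTT
Step 4: 5 trees catch fire, 8 burn out
  F...F
  .....
  .....
  .....
  F....
  TF.FT
Step 5: 2 trees catch fire, 5 burn out
  .....
  .....
  .....
  .....
  .....
  F...F
Step 6: 0 trees catch fire, 2 burn out
  .....
  .....
  .....
  .....
  .....
  .....

.....
.....
.....
.....
.....
.....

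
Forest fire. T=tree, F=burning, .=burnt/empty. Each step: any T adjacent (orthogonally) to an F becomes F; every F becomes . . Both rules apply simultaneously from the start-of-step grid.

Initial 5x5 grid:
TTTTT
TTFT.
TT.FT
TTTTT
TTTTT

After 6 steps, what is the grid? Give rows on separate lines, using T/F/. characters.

Step 1: 5 trees catch fire, 2 burn out
  TTFTT
  TF.F.
  TT..F
  TTTFT
  TTTTT
Step 2: 7 trees catch fire, 5 burn out
  TF.FT
  F....
  TF...
  TTF.F
  TTTFT
Step 3: 6 trees catch fire, 7 burn out
  F...F
  .....
  F....
  TF...
  TTF.F
Step 4: 2 trees catch fire, 6 burn out
  .....
  .....
  .....
  F....
  TF...
Step 5: 1 trees catch fire, 2 burn out
  .....
  .....
  .....
  .....
  F....
Step 6: 0 trees catch fire, 1 burn out
  .....
  .....
  .....
  .....
  .....

.....
.....
.....
.....
.....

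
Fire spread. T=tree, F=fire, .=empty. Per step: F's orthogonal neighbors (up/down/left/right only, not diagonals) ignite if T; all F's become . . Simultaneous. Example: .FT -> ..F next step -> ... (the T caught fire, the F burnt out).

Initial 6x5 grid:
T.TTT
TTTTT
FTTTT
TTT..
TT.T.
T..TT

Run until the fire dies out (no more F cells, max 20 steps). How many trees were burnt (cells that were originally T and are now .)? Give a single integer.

Answer: 19

Derivation:
Step 1: +3 fires, +1 burnt (F count now 3)
Step 2: +5 fires, +3 burnt (F count now 5)
Step 3: +5 fires, +5 burnt (F count now 5)
Step 4: +3 fires, +5 burnt (F count now 3)
Step 5: +2 fires, +3 burnt (F count now 2)
Step 6: +1 fires, +2 burnt (F count now 1)
Step 7: +0 fires, +1 burnt (F count now 0)
Fire out after step 7
Initially T: 22, now '.': 27
Total burnt (originally-T cells now '.'): 19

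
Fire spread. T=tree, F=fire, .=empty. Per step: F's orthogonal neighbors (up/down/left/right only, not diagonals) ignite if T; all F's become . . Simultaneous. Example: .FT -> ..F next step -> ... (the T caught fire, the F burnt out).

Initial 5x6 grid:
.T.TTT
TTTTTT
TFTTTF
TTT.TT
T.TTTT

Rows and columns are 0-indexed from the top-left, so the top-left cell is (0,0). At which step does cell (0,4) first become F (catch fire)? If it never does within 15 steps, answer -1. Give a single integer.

Step 1: cell (0,4)='T' (+7 fires, +2 burnt)
Step 2: cell (0,4)='T' (+10 fires, +7 burnt)
Step 3: cell (0,4)='F' (+5 fires, +10 burnt)
  -> target ignites at step 3
Step 4: cell (0,4)='.' (+2 fires, +5 burnt)
Step 5: cell (0,4)='.' (+0 fires, +2 burnt)
  fire out at step 5

3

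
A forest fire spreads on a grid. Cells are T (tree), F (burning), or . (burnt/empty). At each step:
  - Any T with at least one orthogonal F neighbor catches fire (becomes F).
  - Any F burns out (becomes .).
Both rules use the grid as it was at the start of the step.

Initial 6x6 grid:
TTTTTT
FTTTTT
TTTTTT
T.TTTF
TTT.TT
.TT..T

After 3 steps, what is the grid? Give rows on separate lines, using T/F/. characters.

Step 1: 6 trees catch fire, 2 burn out
  FTTTTT
  .FTTTT
  FTTTTF
  T.TTF.
  TTT.TF
  .TT..T
Step 2: 9 trees catch fire, 6 burn out
  .FTTTT
  ..FTTF
  .FTTF.
  F.TF..
  TTT.F.
  .TT..F
Step 3: 8 trees catch fire, 9 burn out
  ..FTTF
  ...FF.
  ..FF..
  ..F...
  FTT...
  .TT...

..FTTF
...FF.
..FF..
..F...
FTT...
.TT...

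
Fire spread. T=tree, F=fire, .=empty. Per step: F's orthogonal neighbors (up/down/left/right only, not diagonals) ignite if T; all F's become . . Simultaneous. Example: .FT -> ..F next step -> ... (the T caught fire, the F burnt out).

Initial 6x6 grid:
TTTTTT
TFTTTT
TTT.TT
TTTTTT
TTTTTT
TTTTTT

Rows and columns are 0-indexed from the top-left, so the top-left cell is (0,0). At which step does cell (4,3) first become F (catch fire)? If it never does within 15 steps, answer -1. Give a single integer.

Step 1: cell (4,3)='T' (+4 fires, +1 burnt)
Step 2: cell (4,3)='T' (+6 fires, +4 burnt)
Step 3: cell (4,3)='T' (+5 fires, +6 burnt)
Step 4: cell (4,3)='T' (+7 fires, +5 burnt)
Step 5: cell (4,3)='F' (+6 fires, +7 burnt)
  -> target ignites at step 5
Step 6: cell (4,3)='.' (+3 fires, +6 burnt)
Step 7: cell (4,3)='.' (+2 fires, +3 burnt)
Step 8: cell (4,3)='.' (+1 fires, +2 burnt)
Step 9: cell (4,3)='.' (+0 fires, +1 burnt)
  fire out at step 9

5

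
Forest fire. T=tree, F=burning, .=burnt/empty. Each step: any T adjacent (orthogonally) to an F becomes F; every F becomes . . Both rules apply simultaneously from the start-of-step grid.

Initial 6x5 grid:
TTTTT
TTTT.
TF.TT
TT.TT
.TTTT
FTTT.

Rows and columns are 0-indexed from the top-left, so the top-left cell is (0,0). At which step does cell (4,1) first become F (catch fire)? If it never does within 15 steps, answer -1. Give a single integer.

Step 1: cell (4,1)='T' (+4 fires, +2 burnt)
Step 2: cell (4,1)='F' (+6 fires, +4 burnt)
  -> target ignites at step 2
Step 3: cell (4,1)='.' (+5 fires, +6 burnt)
Step 4: cell (4,1)='.' (+3 fires, +5 burnt)
Step 5: cell (4,1)='.' (+4 fires, +3 burnt)
Step 6: cell (4,1)='.' (+1 fires, +4 burnt)
Step 7: cell (4,1)='.' (+0 fires, +1 burnt)
  fire out at step 7

2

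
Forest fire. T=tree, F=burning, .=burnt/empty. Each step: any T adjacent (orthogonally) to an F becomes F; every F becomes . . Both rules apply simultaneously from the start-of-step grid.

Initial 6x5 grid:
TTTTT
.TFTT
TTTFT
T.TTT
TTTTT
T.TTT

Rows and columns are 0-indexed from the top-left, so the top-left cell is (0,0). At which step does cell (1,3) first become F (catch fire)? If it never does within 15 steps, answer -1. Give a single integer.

Step 1: cell (1,3)='F' (+6 fires, +2 burnt)
  -> target ignites at step 1
Step 2: cell (1,3)='.' (+7 fires, +6 burnt)
Step 3: cell (1,3)='.' (+6 fires, +7 burnt)
Step 4: cell (1,3)='.' (+4 fires, +6 burnt)
Step 5: cell (1,3)='.' (+1 fires, +4 burnt)
Step 6: cell (1,3)='.' (+1 fires, +1 burnt)
Step 7: cell (1,3)='.' (+0 fires, +1 burnt)
  fire out at step 7

1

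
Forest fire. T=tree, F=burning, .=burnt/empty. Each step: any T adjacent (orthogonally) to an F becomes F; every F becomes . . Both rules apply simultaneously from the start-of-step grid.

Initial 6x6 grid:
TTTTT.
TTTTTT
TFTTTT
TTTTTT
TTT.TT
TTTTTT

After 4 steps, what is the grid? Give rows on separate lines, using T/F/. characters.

Step 1: 4 trees catch fire, 1 burn out
  TTTTT.
  TFTTTT
  F.FTTT
  TFTTTT
  TTT.TT
  TTTTTT
Step 2: 7 trees catch fire, 4 burn out
  TFTTT.
  F.FTTT
  ...FTT
  F.FTTT
  TFT.TT
  TTTTTT
Step 3: 8 trees catch fire, 7 burn out
  F.FTT.
  ...FTT
  ....FT
  ...FTT
  F.F.TT
  TFTTTT
Step 4: 6 trees catch fire, 8 burn out
  ...FT.
  ....FT
  .....F
  ....FT
  ....TT
  F.FTTT

...FT.
....FT
.....F
....FT
....TT
F.FTTT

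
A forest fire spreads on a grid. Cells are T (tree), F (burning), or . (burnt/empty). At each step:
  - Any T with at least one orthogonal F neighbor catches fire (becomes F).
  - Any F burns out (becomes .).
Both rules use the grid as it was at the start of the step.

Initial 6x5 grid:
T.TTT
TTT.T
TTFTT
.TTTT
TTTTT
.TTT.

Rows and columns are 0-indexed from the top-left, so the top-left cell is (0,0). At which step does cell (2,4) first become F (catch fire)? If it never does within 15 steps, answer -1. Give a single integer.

Step 1: cell (2,4)='T' (+4 fires, +1 burnt)
Step 2: cell (2,4)='F' (+7 fires, +4 burnt)
  -> target ignites at step 2
Step 3: cell (2,4)='.' (+7 fires, +7 burnt)
Step 4: cell (2,4)='.' (+6 fires, +7 burnt)
Step 5: cell (2,4)='.' (+0 fires, +6 burnt)
  fire out at step 5

2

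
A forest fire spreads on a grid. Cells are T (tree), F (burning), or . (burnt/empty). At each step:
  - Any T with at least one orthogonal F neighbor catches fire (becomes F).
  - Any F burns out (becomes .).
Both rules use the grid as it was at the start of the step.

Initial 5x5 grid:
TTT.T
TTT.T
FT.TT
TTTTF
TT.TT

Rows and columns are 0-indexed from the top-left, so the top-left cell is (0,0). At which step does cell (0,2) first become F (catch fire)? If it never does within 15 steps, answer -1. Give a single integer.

Step 1: cell (0,2)='T' (+6 fires, +2 burnt)
Step 2: cell (0,2)='T' (+8 fires, +6 burnt)
Step 3: cell (0,2)='T' (+4 fires, +8 burnt)
Step 4: cell (0,2)='F' (+1 fires, +4 burnt)
  -> target ignites at step 4
Step 5: cell (0,2)='.' (+0 fires, +1 burnt)
  fire out at step 5

4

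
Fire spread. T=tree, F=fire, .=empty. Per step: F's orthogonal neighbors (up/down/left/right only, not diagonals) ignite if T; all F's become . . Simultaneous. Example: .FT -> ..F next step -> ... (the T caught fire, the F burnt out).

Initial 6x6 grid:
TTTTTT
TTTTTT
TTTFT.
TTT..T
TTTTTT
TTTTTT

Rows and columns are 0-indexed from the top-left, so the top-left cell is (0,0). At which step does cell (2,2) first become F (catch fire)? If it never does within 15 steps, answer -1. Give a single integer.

Step 1: cell (2,2)='F' (+3 fires, +1 burnt)
  -> target ignites at step 1
Step 2: cell (2,2)='.' (+5 fires, +3 burnt)
Step 3: cell (2,2)='.' (+7 fires, +5 burnt)
Step 4: cell (2,2)='.' (+7 fires, +7 burnt)
Step 5: cell (2,2)='.' (+5 fires, +7 burnt)
Step 6: cell (2,2)='.' (+3 fires, +5 burnt)
Step 7: cell (2,2)='.' (+2 fires, +3 burnt)
Step 8: cell (2,2)='.' (+0 fires, +2 burnt)
  fire out at step 8

1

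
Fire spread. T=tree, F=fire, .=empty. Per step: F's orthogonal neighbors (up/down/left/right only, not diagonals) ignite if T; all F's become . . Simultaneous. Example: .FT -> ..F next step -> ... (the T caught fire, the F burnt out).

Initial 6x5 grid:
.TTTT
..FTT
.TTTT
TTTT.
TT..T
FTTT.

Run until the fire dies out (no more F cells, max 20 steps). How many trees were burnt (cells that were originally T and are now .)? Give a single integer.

Answer: 19

Derivation:
Step 1: +5 fires, +2 burnt (F count now 5)
Step 2: +9 fires, +5 burnt (F count now 9)
Step 3: +5 fires, +9 burnt (F count now 5)
Step 4: +0 fires, +5 burnt (F count now 0)
Fire out after step 4
Initially T: 20, now '.': 29
Total burnt (originally-T cells now '.'): 19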